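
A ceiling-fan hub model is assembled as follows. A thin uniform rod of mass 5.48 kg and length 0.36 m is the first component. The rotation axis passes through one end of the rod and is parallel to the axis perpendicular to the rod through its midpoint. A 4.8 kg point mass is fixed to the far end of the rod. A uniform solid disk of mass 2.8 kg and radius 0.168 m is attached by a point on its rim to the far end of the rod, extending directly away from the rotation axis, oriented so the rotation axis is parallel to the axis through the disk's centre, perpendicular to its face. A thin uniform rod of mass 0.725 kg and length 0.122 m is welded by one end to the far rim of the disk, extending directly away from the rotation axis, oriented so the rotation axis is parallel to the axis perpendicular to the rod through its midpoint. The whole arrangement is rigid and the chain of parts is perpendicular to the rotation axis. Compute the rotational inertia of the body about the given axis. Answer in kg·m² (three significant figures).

Thin rod: I_cm = (1/12)ML² = (1/12)(5.48)(0.36)² = 0.059184 kg·m²; centre at d = 0.18 m, so the parallel axis theorem gives I = 0.059184 + (5.48)(0.18)² = 0.23674 kg·m².
Point mass: I_cm = 0; centre at d = 0.18 + 0.18 = 0.36 m, so the parallel axis theorem gives I = 0 + (4.8)(0.36)² = 0.62208 kg·m².
Solid disk: I_cm = (1/2)MR² = (1/2)(2.8)(0.168)² = 0.039514 kg·m²; centre at d = 0.18 + 0.18 + 0.168 = 0.528 m, so the parallel axis theorem gives I = 0.039514 + (2.8)(0.528)² = 0.82011 kg·m².
Thin rod: I_cm = (1/12)ML² = (1/12)(0.725)(0.122)² = 0.00089924 kg·m²; centre at d = 0.18 + 0.18 + 0.168 + 0.168 + 0.061 = 0.757 m, so the parallel axis theorem gives I = 0.00089924 + (0.725)(0.757)² = 0.41636 kg·m².
Total I = 0.23674 + 0.62208 + 0.82011 + 0.41636 = 2.0953 kg·m².

2.10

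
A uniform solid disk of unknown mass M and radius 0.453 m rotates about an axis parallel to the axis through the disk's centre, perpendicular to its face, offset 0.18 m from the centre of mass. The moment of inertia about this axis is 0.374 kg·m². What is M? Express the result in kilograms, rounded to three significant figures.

I = I_cm + Md² = (1/2)MR² + Md² = M·[0.5·(0.453)² + (0.18)²] = M·0.135.
So M = 0.374 / 0.135 = 2.7703 kg.

2.77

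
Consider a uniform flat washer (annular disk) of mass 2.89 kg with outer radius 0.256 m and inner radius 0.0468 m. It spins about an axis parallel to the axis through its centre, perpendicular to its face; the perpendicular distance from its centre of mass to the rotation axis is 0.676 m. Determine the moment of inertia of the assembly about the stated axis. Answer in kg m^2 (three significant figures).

1.42

I_cm = (1/2)M(R²+r²) = (1/2)(2.89)[(0.256)² + (0.0468)²] = 0.097864 kg m^2; centre at d = 0.676 m, so the parallel axis theorem gives I = 0.097864 + (2.89)(0.676)² = 1.4185 kg m^2.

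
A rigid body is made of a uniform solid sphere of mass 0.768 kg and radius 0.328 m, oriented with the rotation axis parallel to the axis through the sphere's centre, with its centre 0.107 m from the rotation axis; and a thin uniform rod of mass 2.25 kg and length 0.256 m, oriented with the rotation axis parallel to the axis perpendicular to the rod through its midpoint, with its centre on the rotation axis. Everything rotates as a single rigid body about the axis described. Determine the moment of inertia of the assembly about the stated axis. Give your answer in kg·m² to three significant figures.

0.0541

Solid sphere: I_cm = (2/5)MR² = (2/5)(0.768)(0.328)² = 0.03305 kg·m²; centre at d = 0.107 m, so the parallel axis theorem gives I = 0.03305 + (0.768)(0.107)² = 0.041843 kg·m².
Thin rod: I_cm = (1/12)ML² = (1/12)(2.25)(0.256)² = 0.012288 kg·m²; axis through the centre, so I = 0.012288 kg·m².
Total I = 0.041843 + 0.012288 = 0.054131 kg·m².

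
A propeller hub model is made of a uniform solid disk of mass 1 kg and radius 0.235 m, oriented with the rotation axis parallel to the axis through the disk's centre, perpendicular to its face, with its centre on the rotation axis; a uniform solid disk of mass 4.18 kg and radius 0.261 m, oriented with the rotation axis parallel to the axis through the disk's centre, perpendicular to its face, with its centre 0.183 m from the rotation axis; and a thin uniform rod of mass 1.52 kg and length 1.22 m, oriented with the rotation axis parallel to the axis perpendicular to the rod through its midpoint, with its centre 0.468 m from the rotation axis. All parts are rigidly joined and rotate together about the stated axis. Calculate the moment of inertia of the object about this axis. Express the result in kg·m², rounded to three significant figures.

0.831

Solid disk: I_cm = (1/2)MR² = (1/2)(1)(0.235)² = 0.027612 kg·m²; axis through the centre, so I = 0.027612 kg·m².
Solid disk: I_cm = (1/2)MR² = (1/2)(4.18)(0.261)² = 0.14237 kg·m²; centre at d = 0.183 m, so the parallel axis theorem gives I = 0.14237 + (4.18)(0.183)² = 0.28236 kg·m².
Thin rod: I_cm = (1/12)ML² = (1/12)(1.52)(1.22)² = 0.18853 kg·m²; centre at d = 0.468 m, so the parallel axis theorem gives I = 0.18853 + (1.52)(0.468)² = 0.52145 kg·m².
Total I = 0.027612 + 0.28236 + 0.52145 = 0.83142 kg·m².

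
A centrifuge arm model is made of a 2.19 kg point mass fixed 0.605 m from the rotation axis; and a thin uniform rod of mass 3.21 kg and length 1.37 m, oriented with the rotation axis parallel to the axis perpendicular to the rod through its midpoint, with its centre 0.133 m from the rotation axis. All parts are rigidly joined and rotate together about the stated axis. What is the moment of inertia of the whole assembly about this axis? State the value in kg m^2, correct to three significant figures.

Point mass: I_cm = 0; centre at d = 0.605 m, so the parallel axis theorem gives I = 0 + (2.19)(0.605)² = 0.80159 kg m^2.
Thin rod: I_cm = (1/12)ML² = (1/12)(3.21)(1.37)² = 0.50207 kg m^2; centre at d = 0.133 m, so the parallel axis theorem gives I = 0.50207 + (3.21)(0.133)² = 0.55885 kg m^2.
Total I = 0.80159 + 0.55885 = 1.3604 kg m^2.

1.36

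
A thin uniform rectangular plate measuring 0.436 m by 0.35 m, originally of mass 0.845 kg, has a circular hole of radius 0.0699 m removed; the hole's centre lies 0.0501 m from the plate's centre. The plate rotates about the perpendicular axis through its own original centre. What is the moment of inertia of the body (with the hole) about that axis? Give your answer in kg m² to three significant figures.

Unpierced body about its centre: I₀ = (1/12)M(a²+b²) = (1/12)(0.845)[(0.436)² + (0.35)²] = 0.022012 kg m².
The removed disk has mass m = M·πr²/(ab) = (0.845)·π(0.0699)²/(0.436·0.35) = 0.084998 kg (same uniform areal density).
Its moment of inertia about the rotation axis (parallel-axis theorem): I_hole = (1/2)mr² + md² = (1/2)(0.084998)(0.0699)² + (0.084998)(0.0501)² = 0.00042099 kg m².
Treating the hole as negative mass, I = I₀ − I_hole = 0.022012 − 0.00042099 = 0.021591 kg m².

0.0216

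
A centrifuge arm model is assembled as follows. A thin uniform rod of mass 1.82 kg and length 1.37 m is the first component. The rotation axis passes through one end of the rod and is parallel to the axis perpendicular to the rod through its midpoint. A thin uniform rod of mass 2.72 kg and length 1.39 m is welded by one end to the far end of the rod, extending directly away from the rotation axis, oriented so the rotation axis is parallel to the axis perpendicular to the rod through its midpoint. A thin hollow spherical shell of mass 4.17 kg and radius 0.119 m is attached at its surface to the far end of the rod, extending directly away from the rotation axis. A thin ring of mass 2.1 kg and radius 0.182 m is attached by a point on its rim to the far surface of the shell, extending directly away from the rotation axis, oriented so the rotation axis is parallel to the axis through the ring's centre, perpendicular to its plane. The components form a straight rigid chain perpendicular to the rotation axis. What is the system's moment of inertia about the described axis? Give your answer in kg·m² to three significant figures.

69.1

Thin rod: I_cm = (1/12)ML² = (1/12)(1.82)(1.37)² = 0.28466 kg·m²; centre at d = 0.685 m, so the parallel axis theorem gives I = 0.28466 + (1.82)(0.685)² = 1.1387 kg·m².
Thin rod: I_cm = (1/12)ML² = (1/12)(2.72)(1.39)² = 0.43794 kg·m²; centre at d = 0.685 + 0.685 + 0.695 = 2.065 m, so the parallel axis theorem gives I = 0.43794 + (2.72)(2.065)² = 12.037 kg·m².
Spherical shell: I_cm = (2/3)MR² = (2/3)(4.17)(0.119)² = 0.039368 kg·m²; centre at d = 0.685 + 0.685 + 0.695 + 0.695 + 0.119 = 2.879 m, so the parallel axis theorem gives I = 0.039368 + (4.17)(2.879)² = 34.603 kg·m².
Thin ring: I_cm = MR² = (2.1)(0.182)² = 0.06956 kg·m²; centre at d = 0.685 + 0.685 + 0.695 + 0.695 + 0.119 + 0.119 + 0.182 = 3.18 m, so the parallel axis theorem gives I = 0.06956 + (2.1)(3.18)² = 21.306 kg·m².
Total I = 1.1387 + 12.037 + 34.603 + 21.306 = 69.084 kg·m².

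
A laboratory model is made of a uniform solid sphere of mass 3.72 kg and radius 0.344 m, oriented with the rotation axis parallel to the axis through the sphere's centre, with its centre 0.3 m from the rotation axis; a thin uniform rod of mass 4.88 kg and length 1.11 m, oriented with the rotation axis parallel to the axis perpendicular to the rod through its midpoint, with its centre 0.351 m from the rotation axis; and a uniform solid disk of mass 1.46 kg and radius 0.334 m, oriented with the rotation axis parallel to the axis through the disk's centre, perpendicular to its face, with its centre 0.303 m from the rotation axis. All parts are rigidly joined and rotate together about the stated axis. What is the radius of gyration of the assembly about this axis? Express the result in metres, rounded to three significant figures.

Solid sphere: I_cm = (2/5)MR² = (2/5)(3.72)(0.344)² = 0.17608 kg m²; centre at d = 0.3 m, so the parallel axis theorem gives I = 0.17608 + (3.72)(0.3)² = 0.51088 kg m².
Thin rod: I_cm = (1/12)ML² = (1/12)(4.88)(1.11)² = 0.50105 kg m²; centre at d = 0.351 m, so the parallel axis theorem gives I = 0.50105 + (4.88)(0.351)² = 1.1023 kg m².
Solid disk: I_cm = (1/2)MR² = (1/2)(1.46)(0.334)² = 0.081436 kg m²; centre at d = 0.303 m, so the parallel axis theorem gives I = 0.081436 + (1.46)(0.303)² = 0.21548 kg m².
Total I = 1.8286 kg m²; total mass M = 10.06 kg.
k = √(I/M) = √(1.8286/10.06) = 0.42635 m.

0.426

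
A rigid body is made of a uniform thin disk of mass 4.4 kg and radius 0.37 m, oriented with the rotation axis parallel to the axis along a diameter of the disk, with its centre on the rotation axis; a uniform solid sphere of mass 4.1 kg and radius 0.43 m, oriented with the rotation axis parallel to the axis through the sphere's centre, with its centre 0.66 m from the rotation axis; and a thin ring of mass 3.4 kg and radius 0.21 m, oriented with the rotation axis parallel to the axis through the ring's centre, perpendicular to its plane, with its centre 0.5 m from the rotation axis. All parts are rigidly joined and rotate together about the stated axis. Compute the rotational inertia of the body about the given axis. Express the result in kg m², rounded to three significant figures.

3.24

Thin disk: I_cm = (1/4)MR² = (1/4)(4.4)(0.37)² = 0.15059 kg m²; axis through the centre, so I = 0.15059 kg m².
Solid sphere: I_cm = (2/5)MR² = (2/5)(4.1)(0.43)² = 0.30324 kg m²; centre at d = 0.66 m, so the parallel axis theorem gives I = 0.30324 + (4.1)(0.66)² = 2.0892 kg m².
Thin ring: I_cm = MR² = (3.4)(0.21)² = 0.14994 kg m²; centre at d = 0.5 m, so the parallel axis theorem gives I = 0.14994 + (3.4)(0.5)² = 0.99994 kg m².
Total I = 0.15059 + 2.0892 + 0.99994 = 3.2397 kg m².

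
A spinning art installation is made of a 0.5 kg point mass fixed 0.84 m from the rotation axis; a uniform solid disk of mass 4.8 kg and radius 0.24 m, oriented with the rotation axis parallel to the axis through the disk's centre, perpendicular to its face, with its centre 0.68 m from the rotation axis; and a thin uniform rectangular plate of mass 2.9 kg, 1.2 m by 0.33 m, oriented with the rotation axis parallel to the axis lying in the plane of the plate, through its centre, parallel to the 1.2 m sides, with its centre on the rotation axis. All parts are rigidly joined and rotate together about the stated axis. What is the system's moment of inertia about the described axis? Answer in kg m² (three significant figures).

Point mass: I_cm = 0; centre at d = 0.84 m, so I = I_cm + Md² gives I = 0 + (0.5)(0.84)² = 0.3528 kg m².
Solid disk: I_cm = (1/2)MR² = (1/2)(4.8)(0.24)² = 0.13824 kg m²; centre at d = 0.68 m, so I = I_cm + Md² gives I = 0.13824 + (4.8)(0.68)² = 2.3578 kg m².
Rectangular plate: I_cm = (1/12)Mb² = (1/12)(2.9)(0.33)² = 0.026318 kg m²; axis through the centre, so I = 0.026318 kg m².
Total I = 0.3528 + 2.3578 + 0.026318 = 2.7369 kg m².

2.74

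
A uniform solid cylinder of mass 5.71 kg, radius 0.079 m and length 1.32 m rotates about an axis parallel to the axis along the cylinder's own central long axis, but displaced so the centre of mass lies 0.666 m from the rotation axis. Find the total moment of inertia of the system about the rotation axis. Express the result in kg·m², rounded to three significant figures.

I_cm = (1/2)MR² = (1/2)(5.71)(0.079)² = 0.017818 kg·m²; centre at d = 0.666 m, so I = I_cm + Md² gives I = 0.017818 + (5.71)(0.666)² = 2.5505 kg·m².

2.55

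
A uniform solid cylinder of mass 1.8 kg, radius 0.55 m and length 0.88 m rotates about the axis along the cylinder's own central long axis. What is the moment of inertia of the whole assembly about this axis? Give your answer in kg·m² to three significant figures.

I_cm = (1/2)MR² = (1/2)(1.8)(0.55)² = 0.27225 kg·m²; axis through the centre, so I = 0.27225 kg·m².

0.272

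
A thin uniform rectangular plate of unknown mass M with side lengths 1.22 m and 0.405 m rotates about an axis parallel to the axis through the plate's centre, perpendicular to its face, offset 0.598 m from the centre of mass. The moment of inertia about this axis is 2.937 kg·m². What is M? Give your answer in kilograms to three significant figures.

5.93

I = I_cm + Md² = (1/12)M(a²+b²) + Md² = M·[0.0833333·[(1.22)² + (0.405)²] + (0.598)²] = M·0.49531.
So M = 2.937 / 0.49531 = 5.9297 kg.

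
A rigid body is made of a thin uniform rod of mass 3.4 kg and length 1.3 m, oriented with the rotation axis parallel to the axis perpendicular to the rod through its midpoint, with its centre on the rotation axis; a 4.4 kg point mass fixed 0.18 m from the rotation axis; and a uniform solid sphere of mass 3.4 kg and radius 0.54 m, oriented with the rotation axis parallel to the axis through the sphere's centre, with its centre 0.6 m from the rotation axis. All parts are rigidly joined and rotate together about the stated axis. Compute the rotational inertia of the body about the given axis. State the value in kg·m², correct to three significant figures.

Thin rod: I_cm = (1/12)ML² = (1/12)(3.4)(1.3)² = 0.47883 kg·m²; axis through the centre, so I = 0.47883 kg·m².
Point mass: I_cm = 0; centre at d = 0.18 m, so I = I_cm + Md² gives I = 0 + (4.4)(0.18)² = 0.14256 kg·m².
Solid sphere: I_cm = (2/5)MR² = (2/5)(3.4)(0.54)² = 0.39658 kg·m²; centre at d = 0.6 m, so I = I_cm + Md² gives I = 0.39658 + (3.4)(0.6)² = 1.6206 kg·m².
Total I = 0.47883 + 0.14256 + 1.6206 = 2.242 kg·m².

2.24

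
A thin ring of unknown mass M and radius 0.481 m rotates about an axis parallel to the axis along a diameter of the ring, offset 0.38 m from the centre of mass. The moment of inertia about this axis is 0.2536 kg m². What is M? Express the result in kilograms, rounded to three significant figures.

0.975

I = I_cm + Md² = (1/2)MR² + Md² = M·[0.5·(0.481)² + (0.38)²] = M·0.26008.
So M = 0.2536 / 0.26008 = 0.97508 kg.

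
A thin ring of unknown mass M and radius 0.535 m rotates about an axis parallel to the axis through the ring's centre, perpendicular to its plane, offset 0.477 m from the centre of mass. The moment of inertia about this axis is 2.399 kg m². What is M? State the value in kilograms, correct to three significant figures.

I = I_cm + Md² = MR² + Md² = M·[1·(0.535)² + (0.477)²] = M·0.51375.
So M = 2.399 / 0.51375 = 4.6696 kg.

4.67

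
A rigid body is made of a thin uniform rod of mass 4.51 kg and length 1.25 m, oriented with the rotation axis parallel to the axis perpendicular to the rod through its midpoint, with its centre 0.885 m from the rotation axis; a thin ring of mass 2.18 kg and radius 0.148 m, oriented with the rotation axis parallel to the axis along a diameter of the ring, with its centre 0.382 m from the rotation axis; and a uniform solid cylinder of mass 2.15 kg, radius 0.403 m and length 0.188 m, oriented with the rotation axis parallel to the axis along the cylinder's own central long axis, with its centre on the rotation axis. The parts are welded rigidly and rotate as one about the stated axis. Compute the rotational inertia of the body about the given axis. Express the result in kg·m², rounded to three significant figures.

4.64

Thin rod: I_cm = (1/12)ML² = (1/12)(4.51)(1.25)² = 0.58724 kg·m²; centre at d = 0.885 m, so I = I_cm + Md² gives I = 0.58724 + (4.51)(0.885)² = 4.1196 kg·m².
Thin ring: I_cm = (1/2)MR² = (1/2)(2.18)(0.148)² = 0.023875 kg·m²; centre at d = 0.382 m, so I = I_cm + Md² gives I = 0.023875 + (2.18)(0.382)² = 0.34199 kg·m².
Solid cylinder: I_cm = (1/2)MR² = (1/2)(2.15)(0.403)² = 0.17459 kg·m²; axis through the centre, so I = 0.17459 kg·m².
Total I = 4.1196 + 0.34199 + 0.17459 = 4.6362 kg·m².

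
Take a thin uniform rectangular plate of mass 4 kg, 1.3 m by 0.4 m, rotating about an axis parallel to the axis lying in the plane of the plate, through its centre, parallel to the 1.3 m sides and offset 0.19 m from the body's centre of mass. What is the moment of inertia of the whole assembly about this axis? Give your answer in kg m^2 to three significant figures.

0.198

I_cm = (1/12)Mb² = (1/12)(4)(0.4)² = 0.053333 kg m^2; centre at d = 0.19 m, so I = I_cm + Md² gives I = 0.053333 + (4)(0.19)² = 0.19773 kg m^2.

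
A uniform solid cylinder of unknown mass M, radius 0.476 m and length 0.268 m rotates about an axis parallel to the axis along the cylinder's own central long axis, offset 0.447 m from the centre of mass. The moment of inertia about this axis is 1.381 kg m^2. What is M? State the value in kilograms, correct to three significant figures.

4.41

I = I_cm + Md² = (1/2)MR² + Md² = M·[0.5·(0.476)² + (0.447)²] = M·0.3131.
So M = 1.381 / 0.3131 = 4.4108 kg.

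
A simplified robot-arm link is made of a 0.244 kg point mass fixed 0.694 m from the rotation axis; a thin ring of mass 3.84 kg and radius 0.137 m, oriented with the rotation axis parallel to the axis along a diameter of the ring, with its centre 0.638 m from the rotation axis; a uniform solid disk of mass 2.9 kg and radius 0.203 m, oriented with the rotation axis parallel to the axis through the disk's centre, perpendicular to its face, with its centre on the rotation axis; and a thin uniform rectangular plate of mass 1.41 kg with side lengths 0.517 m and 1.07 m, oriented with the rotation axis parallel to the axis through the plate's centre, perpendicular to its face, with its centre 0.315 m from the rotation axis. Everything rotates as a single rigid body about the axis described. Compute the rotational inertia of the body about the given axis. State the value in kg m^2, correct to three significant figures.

Point mass: I_cm = 0; centre at d = 0.694 m, so the parallel axis theorem gives I = 0 + (0.244)(0.694)² = 0.11752 kg m^2.
Thin ring: I_cm = (1/2)MR² = (1/2)(3.84)(0.137)² = 0.036036 kg m^2; centre at d = 0.638 m, so the parallel axis theorem gives I = 0.036036 + (3.84)(0.638)² = 1.5991 kg m^2.
Solid disk: I_cm = (1/2)MR² = (1/2)(2.9)(0.203)² = 0.059753 kg m^2; axis through the centre, so I = 0.059753 kg m^2.
Rectangular plate: I_cm = (1/12)M(a²+b²) = (1/12)(1.41)[(0.517)² + (1.07)²] = 0.16593 kg m^2; centre at d = 0.315 m, so the parallel axis theorem gives I = 0.16593 + (1.41)(0.315)² = 0.30584 kg m^2.
Total I = 0.11752 + 1.5991 + 0.059753 + 0.30584 = 2.0822 kg m^2.

2.08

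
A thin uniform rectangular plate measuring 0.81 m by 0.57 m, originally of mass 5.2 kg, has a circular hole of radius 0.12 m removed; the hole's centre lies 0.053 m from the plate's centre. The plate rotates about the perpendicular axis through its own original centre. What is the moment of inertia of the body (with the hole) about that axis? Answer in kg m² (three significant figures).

Unpierced body about its centre: I₀ = (1/12)M(a²+b²) = (1/12)(5.2)[(0.81)² + (0.57)²] = 0.4251 kg m².
The removed disk has mass m = M·πr²/(ab) = (5.2)·π(0.12)²/(0.81·0.57) = 0.50951 kg (same uniform areal density).
Its moment of inertia about the rotation axis (parallel-axis theorem): I_hole = (1/2)mr² + md² = (1/2)(0.50951)(0.12)² + (0.50951)(0.053)² = 0.0050997 kg m².
Treating the hole as negative mass, I = I₀ − I_hole = 0.4251 − 0.0050997 = 0.42 kg m².

0.420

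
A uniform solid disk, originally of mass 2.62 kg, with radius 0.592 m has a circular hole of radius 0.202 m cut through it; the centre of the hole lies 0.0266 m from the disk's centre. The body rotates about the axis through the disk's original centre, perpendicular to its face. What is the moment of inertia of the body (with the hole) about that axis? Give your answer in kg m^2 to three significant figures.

0.453

Unpierced body about its centre: I₀ = (1/2)MR² = (1/2)(2.62)(0.592)² = 0.45911 kg m^2.
The removed disk has mass m = M·(r/R)² = (2.62)(0.202/0.592)² = 0.30504 kg (same uniform areal density).
Its moment of inertia about the rotation axis (parallel-axis theorem): I_hole = (1/2)mr² + md² = (1/2)(0.30504)(0.202)² + (0.30504)(0.0266)² = 0.0064393 kg m^2.
Treating the hole as negative mass, I = I₀ − I_hole = 0.45911 − 0.0064393 = 0.45267 kg m^2.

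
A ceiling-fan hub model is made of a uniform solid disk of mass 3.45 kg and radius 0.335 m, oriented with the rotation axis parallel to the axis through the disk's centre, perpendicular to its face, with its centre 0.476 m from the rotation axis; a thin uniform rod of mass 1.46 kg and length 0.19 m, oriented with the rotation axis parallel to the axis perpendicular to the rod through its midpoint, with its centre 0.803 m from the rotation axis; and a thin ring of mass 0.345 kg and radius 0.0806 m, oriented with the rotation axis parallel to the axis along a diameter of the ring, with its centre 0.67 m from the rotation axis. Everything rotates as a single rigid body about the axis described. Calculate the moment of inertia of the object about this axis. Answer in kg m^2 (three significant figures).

Solid disk: I_cm = (1/2)MR² = (1/2)(3.45)(0.335)² = 0.19359 kg m^2; centre at d = 0.476 m, so I = I_cm + Md² gives I = 0.19359 + (3.45)(0.476)² = 0.97528 kg m^2.
Thin rod: I_cm = (1/12)ML² = (1/12)(1.46)(0.19)² = 0.0043922 kg m^2; centre at d = 0.803 m, so I = I_cm + Md² gives I = 0.0043922 + (1.46)(0.803)² = 0.94581 kg m^2.
Thin ring: I_cm = (1/2)MR² = (1/2)(0.345)(0.0806)² = 0.0011206 kg m^2; centre at d = 0.67 m, so I = I_cm + Md² gives I = 0.0011206 + (0.345)(0.67)² = 0.15599 kg m^2.
Total I = 0.97528 + 0.94581 + 0.15599 = 2.0771 kg m^2.

2.08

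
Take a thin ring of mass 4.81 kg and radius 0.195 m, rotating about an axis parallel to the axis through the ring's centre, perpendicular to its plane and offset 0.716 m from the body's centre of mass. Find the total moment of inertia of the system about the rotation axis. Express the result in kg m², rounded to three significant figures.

2.65

I_cm = MR² = (4.81)(0.195)² = 0.1829 kg m²; centre at d = 0.716 m, so I = I_cm + Md² gives I = 0.1829 + (4.81)(0.716)² = 2.6488 kg m².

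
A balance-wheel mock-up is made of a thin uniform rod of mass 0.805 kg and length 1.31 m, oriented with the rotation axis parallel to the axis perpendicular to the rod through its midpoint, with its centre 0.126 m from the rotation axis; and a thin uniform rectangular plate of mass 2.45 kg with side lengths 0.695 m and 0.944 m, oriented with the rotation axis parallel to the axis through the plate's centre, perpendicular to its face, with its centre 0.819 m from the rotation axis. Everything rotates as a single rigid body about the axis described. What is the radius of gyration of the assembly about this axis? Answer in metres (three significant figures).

Thin rod: I_cm = (1/12)ML² = (1/12)(0.805)(1.31)² = 0.11512 kg·m²; centre at d = 0.126 m, so I = I_cm + Md² gives I = 0.11512 + (0.805)(0.126)² = 0.1279 kg·m².
Rectangular plate: I_cm = (1/12)M(a²+b²) = (1/12)(2.45)[(0.695)² + (0.944)²] = 0.28056 kg·m²; centre at d = 0.819 m, so I = I_cm + Md² gives I = 0.28056 + (2.45)(0.819)² = 1.9239 kg·m².
Total I = 2.0518 kg·m²; total mass M = 3.255 kg.
k = √(I/M) = √(2.0518/3.255) = 0.79395 m.

0.794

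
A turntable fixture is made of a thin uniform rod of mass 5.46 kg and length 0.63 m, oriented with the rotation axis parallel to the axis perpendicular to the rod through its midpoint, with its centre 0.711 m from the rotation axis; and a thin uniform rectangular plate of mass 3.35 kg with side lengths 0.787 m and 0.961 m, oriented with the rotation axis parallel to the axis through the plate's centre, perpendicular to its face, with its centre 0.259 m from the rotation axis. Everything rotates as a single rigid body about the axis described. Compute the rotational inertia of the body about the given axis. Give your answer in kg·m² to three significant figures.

Thin rod: I_cm = (1/12)ML² = (1/12)(5.46)(0.63)² = 0.18059 kg·m²; centre at d = 0.711 m, so the parallel axis theorem gives I = 0.18059 + (5.46)(0.711)² = 2.9407 kg·m².
Rectangular plate: I_cm = (1/12)M(a²+b²) = (1/12)(3.35)[(0.787)² + (0.961)²] = 0.43072 kg·m²; centre at d = 0.259 m, so the parallel axis theorem gives I = 0.43072 + (3.35)(0.259)² = 0.65544 kg·m².
Total I = 2.9407 + 0.65544 = 3.5962 kg·m².

3.60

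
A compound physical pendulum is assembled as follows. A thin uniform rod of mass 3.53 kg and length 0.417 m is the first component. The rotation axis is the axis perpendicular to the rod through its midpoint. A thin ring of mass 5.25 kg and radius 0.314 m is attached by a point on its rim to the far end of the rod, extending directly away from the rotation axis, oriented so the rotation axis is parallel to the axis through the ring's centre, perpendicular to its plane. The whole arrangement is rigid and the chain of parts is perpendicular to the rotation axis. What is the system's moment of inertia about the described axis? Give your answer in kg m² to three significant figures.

Thin rod: I_cm = (1/12)ML² = (1/12)(3.53)(0.417)² = 0.051152 kg m²; axis through the centre, so I = 0.051152 kg m².
Thin ring: I_cm = MR² = (5.25)(0.314)² = 0.51763 kg m²; centre at d = 0.2085 + 0.314 = 0.5225 m, so I = I_cm + Md² gives I = 0.51763 + (5.25)(0.5225)² = 1.9509 kg m².
Total I = 0.051152 + 1.9509 = 2.0021 kg m².

2.00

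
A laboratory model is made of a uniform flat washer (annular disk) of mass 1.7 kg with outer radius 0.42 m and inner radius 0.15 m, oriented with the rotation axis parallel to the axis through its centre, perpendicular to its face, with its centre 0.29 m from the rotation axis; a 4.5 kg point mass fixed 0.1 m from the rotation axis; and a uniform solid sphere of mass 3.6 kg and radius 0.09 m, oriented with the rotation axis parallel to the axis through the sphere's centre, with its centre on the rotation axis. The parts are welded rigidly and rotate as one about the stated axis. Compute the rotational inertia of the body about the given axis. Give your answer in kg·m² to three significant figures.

0.369

Annular disk: I_cm = (1/2)M(R²+r²) = (1/2)(1.7)[(0.42)² + (0.15)²] = 0.16906 kg·m²; centre at d = 0.29 m, so the parallel axis theorem gives I = 0.16906 + (1.7)(0.29)² = 0.31203 kg·m².
Point mass: I_cm = 0; centre at d = 0.1 m, so the parallel axis theorem gives I = 0 + (4.5)(0.1)² = 0.045 kg·m².
Solid sphere: I_cm = (2/5)MR² = (2/5)(3.6)(0.09)² = 0.011664 kg·m²; axis through the centre, so I = 0.011664 kg·m².
Total I = 0.31203 + 0.045 + 0.011664 = 0.3687 kg·m².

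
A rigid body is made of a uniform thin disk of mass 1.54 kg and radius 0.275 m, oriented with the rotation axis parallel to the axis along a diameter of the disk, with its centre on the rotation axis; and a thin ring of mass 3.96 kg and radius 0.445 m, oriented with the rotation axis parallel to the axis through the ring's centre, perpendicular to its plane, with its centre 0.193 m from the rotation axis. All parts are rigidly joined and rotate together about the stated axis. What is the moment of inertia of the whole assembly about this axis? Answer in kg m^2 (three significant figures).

0.961

Thin disk: I_cm = (1/4)MR² = (1/4)(1.54)(0.275)² = 0.029116 kg m^2; axis through the centre, so I = 0.029116 kg m^2.
Thin ring: I_cm = MR² = (3.96)(0.445)² = 0.78418 kg m^2; centre at d = 0.193 m, so I = I_cm + Md² gives I = 0.78418 + (3.96)(0.193)² = 0.93169 kg m^2.
Total I = 0.029116 + 0.93169 = 0.9608 kg m^2.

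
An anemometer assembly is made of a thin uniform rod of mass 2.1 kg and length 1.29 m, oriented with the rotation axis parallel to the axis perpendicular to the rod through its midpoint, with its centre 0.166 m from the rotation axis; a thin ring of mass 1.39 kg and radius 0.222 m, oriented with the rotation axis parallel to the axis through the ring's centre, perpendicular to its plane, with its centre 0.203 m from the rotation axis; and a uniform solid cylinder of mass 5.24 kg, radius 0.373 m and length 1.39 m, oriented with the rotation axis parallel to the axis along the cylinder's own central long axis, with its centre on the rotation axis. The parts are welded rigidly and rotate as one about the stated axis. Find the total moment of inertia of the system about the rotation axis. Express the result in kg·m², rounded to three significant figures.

0.839

Thin rod: I_cm = (1/12)ML² = (1/12)(2.1)(1.29)² = 0.29122 kg·m²; centre at d = 0.166 m, so the parallel axis theorem gives I = 0.29122 + (2.1)(0.166)² = 0.34909 kg·m².
Thin ring: I_cm = MR² = (1.39)(0.222)² = 0.068505 kg·m²; centre at d = 0.203 m, so the parallel axis theorem gives I = 0.068505 + (1.39)(0.203)² = 0.12579 kg·m².
Solid cylinder: I_cm = (1/2)MR² = (1/2)(5.24)(0.373)² = 0.36452 kg·m²; axis through the centre, so I = 0.36452 kg·m².
Total I = 0.34909 + 0.12579 + 0.36452 = 0.83939 kg·m².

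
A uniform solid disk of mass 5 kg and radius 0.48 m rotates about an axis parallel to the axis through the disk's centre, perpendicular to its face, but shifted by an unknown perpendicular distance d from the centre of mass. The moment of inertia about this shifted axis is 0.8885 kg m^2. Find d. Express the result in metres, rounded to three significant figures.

About the centre-of-mass axis, I_cm = (1/2)MR² = (1/2)(5)(0.48)² = 0.576 kg m^2.
Parallel axis theorem: I = I_cm + Md², so Md² = 0.8885 − 0.576 = 0.3125 kg m^2.
d = √(0.3125 / 5) = 0.25 m.

0.250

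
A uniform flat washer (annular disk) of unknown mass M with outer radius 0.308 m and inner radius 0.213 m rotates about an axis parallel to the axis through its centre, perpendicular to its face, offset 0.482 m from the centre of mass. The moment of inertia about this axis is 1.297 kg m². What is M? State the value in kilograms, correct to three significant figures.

I = I_cm + Md² = (1/2)M(R²+r²) + Md² = M·[0.5·[(0.308)² + (0.213)²] + (0.482)²] = M·0.30244.
So M = 1.297 / 0.30244 = 4.2884 kg.

4.29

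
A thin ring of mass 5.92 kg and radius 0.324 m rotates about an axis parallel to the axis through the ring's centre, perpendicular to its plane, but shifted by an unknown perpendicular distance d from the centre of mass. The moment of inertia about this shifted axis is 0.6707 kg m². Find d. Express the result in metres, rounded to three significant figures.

About the centre-of-mass axis, I_cm = MR² = (5.92)(0.324)² = 0.62146 kg m².
Parallel axis theorem: I = I_cm + Md², so Md² = 0.6707 − 0.62146 = 0.049242 kg m².
d = √(0.049242 / 5.92) = 0.091203 m.

0.0912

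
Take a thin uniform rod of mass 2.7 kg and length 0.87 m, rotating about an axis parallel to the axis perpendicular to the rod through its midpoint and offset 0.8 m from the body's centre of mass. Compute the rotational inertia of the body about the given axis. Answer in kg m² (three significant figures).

I_cm = (1/12)ML² = (1/12)(2.7)(0.87)² = 0.1703 kg m²; centre at d = 0.8 m, so the parallel axis theorem gives I = 0.1703 + (2.7)(0.8)² = 1.8983 kg m².

1.90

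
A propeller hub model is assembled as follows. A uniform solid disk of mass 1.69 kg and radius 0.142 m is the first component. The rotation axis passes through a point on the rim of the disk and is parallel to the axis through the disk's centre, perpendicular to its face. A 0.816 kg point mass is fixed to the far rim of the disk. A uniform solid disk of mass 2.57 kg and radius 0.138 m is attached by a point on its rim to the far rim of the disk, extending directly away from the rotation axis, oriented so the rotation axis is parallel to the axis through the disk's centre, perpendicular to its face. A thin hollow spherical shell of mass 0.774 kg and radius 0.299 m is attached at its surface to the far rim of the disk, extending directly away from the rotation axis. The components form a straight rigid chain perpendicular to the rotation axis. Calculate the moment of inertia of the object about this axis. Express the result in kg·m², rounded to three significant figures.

1.22

Solid disk: I_cm = (1/2)MR² = (1/2)(1.69)(0.142)² = 0.017039 kg·m²; centre at d = 0.142 m, so the parallel axis theorem gives I = 0.017039 + (1.69)(0.142)² = 0.051116 kg·m².
Point mass: I_cm = 0; centre at d = 0.142 + 0.142 = 0.284 m, so the parallel axis theorem gives I = 0 + (0.816)(0.284)² = 0.065815 kg·m².
Solid disk: I_cm = (1/2)MR² = (1/2)(2.57)(0.138)² = 0.024472 kg·m²; centre at d = 0.142 + 0.142 + 0.138 = 0.422 m, so the parallel axis theorem gives I = 0.024472 + (2.57)(0.422)² = 0.48215 kg·m².
Spherical shell: I_cm = (2/3)MR² = (2/3)(0.774)(0.299)² = 0.046131 kg·m²; centre at d = 0.142 + 0.142 + 0.138 + 0.138 + 0.299 = 0.859 m, so the parallel axis theorem gives I = 0.046131 + (0.774)(0.859)² = 0.61725 kg·m².
Total I = 0.051116 + 0.065815 + 0.48215 + 0.61725 = 1.2163 kg·m².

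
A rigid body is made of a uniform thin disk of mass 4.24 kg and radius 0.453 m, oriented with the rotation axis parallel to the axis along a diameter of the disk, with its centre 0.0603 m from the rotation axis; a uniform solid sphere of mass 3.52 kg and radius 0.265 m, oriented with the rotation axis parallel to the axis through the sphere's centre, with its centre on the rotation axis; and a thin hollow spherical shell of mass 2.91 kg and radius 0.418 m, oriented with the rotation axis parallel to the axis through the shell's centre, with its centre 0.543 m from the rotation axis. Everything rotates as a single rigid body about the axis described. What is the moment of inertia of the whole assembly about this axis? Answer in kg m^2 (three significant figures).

Thin disk: I_cm = (1/4)MR² = (1/4)(4.24)(0.453)² = 0.21752 kg m^2; centre at d = 0.0603 m, so I = I_cm + Md² gives I = 0.21752 + (4.24)(0.0603)² = 0.23294 kg m^2.
Solid sphere: I_cm = (2/5)MR² = (2/5)(3.52)(0.265)² = 0.098877 kg m^2; axis through the centre, so I = 0.098877 kg m^2.
Spherical shell: I_cm = (2/3)MR² = (2/3)(2.91)(0.418)² = 0.33896 kg m^2; centre at d = 0.543 m, so I = I_cm + Md² gives I = 0.33896 + (2.91)(0.543)² = 1.197 kg m^2.
Total I = 0.23294 + 0.098877 + 1.197 = 1.5288 kg m^2.

1.53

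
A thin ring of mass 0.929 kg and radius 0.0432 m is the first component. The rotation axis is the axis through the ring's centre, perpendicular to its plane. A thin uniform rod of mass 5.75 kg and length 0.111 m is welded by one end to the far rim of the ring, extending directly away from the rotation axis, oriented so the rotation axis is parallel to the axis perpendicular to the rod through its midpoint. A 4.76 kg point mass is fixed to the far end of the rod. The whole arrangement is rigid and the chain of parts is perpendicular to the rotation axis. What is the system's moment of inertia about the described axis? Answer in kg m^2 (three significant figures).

Thin ring: I_cm = MR² = (0.929)(0.0432)² = 0.0017337 kg m^2; axis through the centre, so I = 0.0017337 kg m^2.
Thin rod: I_cm = (1/12)ML² = (1/12)(5.75)(0.111)² = 0.0059038 kg m^2; centre at d = 0.0432 + 0.0555 = 0.0987 m, so the parallel axis theorem gives I = 0.0059038 + (5.75)(0.0987)² = 0.061919 kg m^2.
Point mass: I_cm = 0; centre at d = 0.0432 + 0.0555 + 0.0555 = 0.1542 m, so the parallel axis theorem gives I = 0 + (4.76)(0.1542)² = 0.11318 kg m^2.
Total I = 0.0017337 + 0.061919 + 0.11318 = 0.17683 kg m^2.

0.177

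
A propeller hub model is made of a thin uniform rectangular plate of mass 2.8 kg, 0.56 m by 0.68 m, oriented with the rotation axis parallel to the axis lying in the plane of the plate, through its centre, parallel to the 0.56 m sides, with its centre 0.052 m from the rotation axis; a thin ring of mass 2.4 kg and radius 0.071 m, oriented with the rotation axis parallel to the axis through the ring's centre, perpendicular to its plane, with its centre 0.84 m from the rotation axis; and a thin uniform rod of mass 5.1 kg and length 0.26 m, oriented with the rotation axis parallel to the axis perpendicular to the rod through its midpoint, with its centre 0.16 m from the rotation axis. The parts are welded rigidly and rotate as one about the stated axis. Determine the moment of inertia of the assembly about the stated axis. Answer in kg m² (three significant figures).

1.98

Rectangular plate: I_cm = (1/12)Mb² = (1/12)(2.8)(0.68)² = 0.10789 kg m²; centre at d = 0.052 m, so the parallel axis theorem gives I = 0.10789 + (2.8)(0.052)² = 0.11546 kg m².
Thin ring: I_cm = MR² = (2.4)(0.071)² = 0.012098 kg m²; centre at d = 0.84 m, so the parallel axis theorem gives I = 0.012098 + (2.4)(0.84)² = 1.7055 kg m².
Thin rod: I_cm = (1/12)ML² = (1/12)(5.1)(0.26)² = 0.02873 kg m²; centre at d = 0.16 m, so the parallel axis theorem gives I = 0.02873 + (5.1)(0.16)² = 0.15929 kg m².
Total I = 0.11546 + 1.7055 + 0.15929 = 1.9803 kg m².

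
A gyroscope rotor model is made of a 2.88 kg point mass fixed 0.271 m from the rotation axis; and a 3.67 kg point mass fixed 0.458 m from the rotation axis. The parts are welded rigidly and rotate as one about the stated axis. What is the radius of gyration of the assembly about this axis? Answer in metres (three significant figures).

Point mass: I_cm = 0; centre at d = 0.271 m, so the parallel axis theorem gives I = 0 + (2.88)(0.271)² = 0.21151 kg m².
Point mass: I_cm = 0; centre at d = 0.458 m, so the parallel axis theorem gives I = 0 + (3.67)(0.458)² = 0.76983 kg m².
Total I = 0.98134 kg m²; total mass M = 6.55 kg.
k = √(I/M) = √(0.98134/6.55) = 0.38707 m.

0.387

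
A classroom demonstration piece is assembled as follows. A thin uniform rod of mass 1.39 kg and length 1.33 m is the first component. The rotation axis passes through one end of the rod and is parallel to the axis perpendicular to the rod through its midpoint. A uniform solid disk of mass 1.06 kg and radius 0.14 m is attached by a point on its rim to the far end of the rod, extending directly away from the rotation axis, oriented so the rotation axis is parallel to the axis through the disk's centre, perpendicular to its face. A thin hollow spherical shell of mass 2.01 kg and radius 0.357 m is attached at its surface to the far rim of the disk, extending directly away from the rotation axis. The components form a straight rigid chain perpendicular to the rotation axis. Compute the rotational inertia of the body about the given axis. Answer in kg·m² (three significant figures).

Thin rod: I_cm = (1/12)ML² = (1/12)(1.39)(1.33)² = 0.2049 kg·m²; centre at d = 0.665 m, so the parallel axis theorem gives I = 0.2049 + (1.39)(0.665)² = 0.81959 kg·m².
Solid disk: I_cm = (1/2)MR² = (1/2)(1.06)(0.14)² = 0.010388 kg·m²; centre at d = 0.665 + 0.665 + 0.14 = 1.47 m, so the parallel axis theorem gives I = 0.010388 + (1.06)(1.47)² = 2.3009 kg·m².
Spherical shell: I_cm = (2/3)MR² = (2/3)(2.01)(0.357)² = 0.17078 kg·m²; centre at d = 0.665 + 0.665 + 0.14 + 0.14 + 0.357 = 1.967 m, so the parallel axis theorem gives I = 0.17078 + (2.01)(1.967)² = 7.9477 kg·m².
Total I = 0.81959 + 2.3009 + 7.9477 = 11.068 kg·m².

11.1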